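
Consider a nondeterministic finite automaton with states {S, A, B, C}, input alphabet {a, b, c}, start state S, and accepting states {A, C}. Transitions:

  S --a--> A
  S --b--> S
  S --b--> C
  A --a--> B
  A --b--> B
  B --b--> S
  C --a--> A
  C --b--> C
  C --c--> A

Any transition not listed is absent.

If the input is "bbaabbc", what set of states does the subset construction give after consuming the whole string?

Start in {S}.
Read 'b': S→{S, C}; now {S, C}.
Read 'b': S→{S, C}, C→{C}; now {S, C}.
Read 'a': S→{A}, C→{A}; now {A}.
Read 'a': A→{B}; now {B}.
Read 'b': B→{S}; now {S}.
Read 'b': S→{S, C}; now {S, C}.
Read 'c': S→∅, C→{A}; now {A}.

{A}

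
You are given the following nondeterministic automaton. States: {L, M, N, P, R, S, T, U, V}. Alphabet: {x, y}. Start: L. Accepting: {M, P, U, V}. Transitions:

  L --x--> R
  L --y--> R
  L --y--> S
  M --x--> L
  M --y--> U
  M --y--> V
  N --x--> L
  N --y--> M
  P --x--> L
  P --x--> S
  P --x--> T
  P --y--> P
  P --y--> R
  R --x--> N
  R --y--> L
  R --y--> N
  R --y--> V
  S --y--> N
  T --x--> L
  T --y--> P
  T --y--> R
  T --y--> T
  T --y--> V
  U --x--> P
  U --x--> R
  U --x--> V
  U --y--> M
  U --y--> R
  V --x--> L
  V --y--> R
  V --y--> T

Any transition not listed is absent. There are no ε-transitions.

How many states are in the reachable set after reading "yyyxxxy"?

Start in {L}.
Read 'y': L→{R, S}; now {R, S}.
Read 'y': R→{L, N, V}, S→{N}; now {L, N, V}.
Read 'y': L→{R, S}, N→{M}, V→{R, T}; now {M, R, S, T}.
Read 'x': M→{L}, R→{N}, S→∅, T→{L}; now {L, N}.
Read 'x': L→{R}, N→{L}; now {L, R}.
Read 'x': L→{R}, R→{N}; now {N, R}.
Read 'y': N→{M}, R→{L, N, V}; now {L, M, N, V}.
That set has 4 states.

4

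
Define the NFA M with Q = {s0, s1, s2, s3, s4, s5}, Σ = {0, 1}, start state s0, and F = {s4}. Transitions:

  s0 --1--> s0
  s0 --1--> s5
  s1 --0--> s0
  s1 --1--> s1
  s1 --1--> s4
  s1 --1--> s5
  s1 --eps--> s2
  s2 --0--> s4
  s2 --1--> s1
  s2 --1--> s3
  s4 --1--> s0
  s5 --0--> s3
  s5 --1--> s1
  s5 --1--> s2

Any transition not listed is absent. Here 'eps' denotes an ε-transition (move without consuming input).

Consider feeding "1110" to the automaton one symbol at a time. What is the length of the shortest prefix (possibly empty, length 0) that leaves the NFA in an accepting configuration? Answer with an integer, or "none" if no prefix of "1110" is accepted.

3

Start in {s0}.
Read '1': s0→{s0, s5}; now {s0, s5}.
Read '1': s0→{s0, s5}, s5→{s1, s2}; now {s0, s1, s2, s5}.
Read '1': s0→{s0, s5}, s1→{s1, s4, s5}, s2→{s1, s3}, s5→{s1, s2}; now {s0, s1, s2, s3, s4, s5}.
None of the earlier sets intersect F, but {s0, s1, s2, s3, s4, s5} does.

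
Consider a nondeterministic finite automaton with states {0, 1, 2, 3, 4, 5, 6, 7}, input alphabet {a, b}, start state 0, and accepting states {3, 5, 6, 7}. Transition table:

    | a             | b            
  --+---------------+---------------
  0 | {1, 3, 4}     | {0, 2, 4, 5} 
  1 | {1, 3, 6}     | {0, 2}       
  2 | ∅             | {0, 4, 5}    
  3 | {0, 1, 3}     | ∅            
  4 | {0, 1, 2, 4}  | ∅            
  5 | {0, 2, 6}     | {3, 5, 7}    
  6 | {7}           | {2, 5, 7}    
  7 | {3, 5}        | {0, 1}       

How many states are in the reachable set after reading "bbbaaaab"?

7

Start in {0}.
Read 'b': 0→{0, 2, 4, 5}; now {0, 2, 4, 5}.
Read 'b': 0→{0, 2, 4, 5}, 2→{0, 4, 5}, 4→∅, 5→{3, 5, 7}; now {0, 2, 3, 4, 5, 7}.
Read 'b': 0→{0, 2, 4, 5}, 2→{0, 4, 5}, 3→∅, 4→∅, 5→{3, 5, 7}, 7→{0, 1}; now {0, 1, 2, 3, 4, 5, 7}.
Read 'a': 0→{1, 3, 4}, 1→{1, 3, 6}, 2→∅, 3→{0, 1, 3}, 4→{0, 1, 2, 4}, 5→{0, 2, 6}, 7→{3, 5}; now {0, 1, 2, 3, 4, 5, 6}.
Read 'a': 0→{1, 3, 4}, 1→{1, 3, 6}, 2→∅, 3→{0, 1, 3}, 4→{0, 1, 2, 4}, 5→{0, 2, 6}, 6→{7}; now {0, 1, 2, 3, 4, 6, 7}.
Read 'a': 0→{1, 3, 4}, 1→{1, 3, 6}, 2→∅, 3→{0, 1, 3}, 4→{0, 1, 2, 4}, 6→{7}, 7→{3, 5}; now {0, 1, 2, 3, 4, 5, 6, 7}.
Read 'a': 0→{1, 3, 4}, 1→{1, 3, 6}, 2→∅, 3→{0, 1, 3}, 4→{0, 1, 2, 4}, 5→{0, 2, 6}, 6→{7}, 7→{3, 5}; now {0, 1, 2, 3, 4, 5, 6, 7}.
Read 'b': 0→{0, 2, 4, 5}, 1→{0, 2}, 2→{0, 4, 5}, 3→∅, 4→∅, 5→{3, 5, 7}, 6→{2, 5, 7}, 7→{0, 1}; now {0, 1, 2, 3, 4, 5, 7}.
That set has 7 states.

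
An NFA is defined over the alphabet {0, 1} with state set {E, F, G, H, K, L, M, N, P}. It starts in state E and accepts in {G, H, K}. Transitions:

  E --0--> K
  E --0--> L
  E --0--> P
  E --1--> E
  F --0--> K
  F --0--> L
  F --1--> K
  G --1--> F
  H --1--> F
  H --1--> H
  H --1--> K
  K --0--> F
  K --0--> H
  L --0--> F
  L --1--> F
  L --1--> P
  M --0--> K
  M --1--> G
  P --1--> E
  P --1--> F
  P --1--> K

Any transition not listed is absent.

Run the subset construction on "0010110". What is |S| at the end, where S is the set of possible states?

Start in {E}.
Read '0': E→{K, L, P}; now {K, L, P}.
Read '0': K→{F, H}, L→{F}, P→∅; now {F, H}.
Read '1': F→{K}, H→{F, H, K}; now {F, H, K}.
Read '0': F→{K, L}, H→∅, K→{F, H}; now {F, H, K, L}.
Read '1': F→{K}, H→{F, H, K}, K→∅, L→{F, P}; now {F, H, K, P}.
Read '1': F→{K}, H→{F, H, K}, K→∅, P→{E, F, K}; now {E, F, H, K}.
Read '0': E→{K, L, P}, F→{K, L}, H→∅, K→{F, H}; now {F, H, K, L, P}.
That set has 5 states.

5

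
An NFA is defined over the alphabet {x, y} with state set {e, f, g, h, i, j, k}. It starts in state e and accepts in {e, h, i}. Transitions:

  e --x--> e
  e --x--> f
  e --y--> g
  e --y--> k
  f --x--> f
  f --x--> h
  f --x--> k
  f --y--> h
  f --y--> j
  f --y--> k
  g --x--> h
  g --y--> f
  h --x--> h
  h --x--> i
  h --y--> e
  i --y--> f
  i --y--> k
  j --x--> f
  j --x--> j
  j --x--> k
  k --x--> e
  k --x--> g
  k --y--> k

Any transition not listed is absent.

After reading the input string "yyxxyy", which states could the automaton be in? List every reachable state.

Start in {e}.
Read 'y': {e} → {g, k}.
Read 'y': {g, k} → {f, k}.
Read 'x': {f, k} → {e, f, g, h, k}.
Read 'x': {e, f, g, h, k} → {e, f, g, h, i, k}.
Read 'y': {e, f, g, h, i, k} → {e, f, g, h, j, k}.
Read 'y': {e, f, g, h, j, k} → {e, f, g, h, j, k}.

{e, f, g, h, j, k}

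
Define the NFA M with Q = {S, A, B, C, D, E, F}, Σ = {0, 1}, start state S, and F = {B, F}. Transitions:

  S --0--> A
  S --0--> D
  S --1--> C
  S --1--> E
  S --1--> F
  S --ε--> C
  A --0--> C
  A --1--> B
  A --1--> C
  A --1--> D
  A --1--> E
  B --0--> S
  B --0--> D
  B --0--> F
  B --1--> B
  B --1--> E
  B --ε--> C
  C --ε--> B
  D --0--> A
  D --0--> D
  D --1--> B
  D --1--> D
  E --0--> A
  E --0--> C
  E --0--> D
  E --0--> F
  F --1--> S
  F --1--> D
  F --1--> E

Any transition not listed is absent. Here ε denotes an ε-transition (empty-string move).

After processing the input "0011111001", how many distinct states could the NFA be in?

Start: ε-closure({S}) = {S, B, C}.
Read '0': S→{A, D}, B→{S, D, F}, C→∅; union {S, A, D, F}; ε-closure = {S, A, B, C, D, F}.
Read '0': S→{A, D}, A→{C}, B→{S, D, F}, C→∅, D→{A, D}, F→∅; union {S, A, C, D, F}; ε-closure = {S, A, B, C, D, F}.
Read '1': S→{C, E, F}, A→{B, C, D, E}, B→{B, E}, C→∅, D→{B, D}, F→{S, D, E}; now {S, B, C, D, E, F}.
Read '1': S→{C, E, F}, B→{B, E}, C→∅, D→{B, D}, E→∅, F→{S, D, E}; now {S, B, C, D, E, F}.
Read '1': S→{C, E, F}, B→{B, E}, C→∅, D→{B, D}, E→∅, F→{S, D, E}; now {S, B, C, D, E, F}.
Read '1': S→{C, E, F}, B→{B, E}, C→∅, D→{B, D}, E→∅, F→{S, D, E}; now {S, B, C, D, E, F}.
Read '1': S→{C, E, F}, B→{B, E}, C→∅, D→{B, D}, E→∅, F→{S, D, E}; now {S, B, C, D, E, F}.
Read '0': S→{A, D}, B→{S, D, F}, C→∅, D→{A, D}, E→{A, C, D, F}, F→∅; union {S, A, C, D, F}; ε-closure = {S, A, B, C, D, F}.
Read '0': S→{A, D}, A→{C}, B→{S, D, F}, C→∅, D→{A, D}, F→∅; union {S, A, C, D, F}; ε-closure = {S, A, B, C, D, F}.
Read '1': S→{C, E, F}, A→{B, C, D, E}, B→{B, E}, C→∅, D→{B, D}, F→{S, D, E}; now {S, B, C, D, E, F}.
That set has 6 states.

6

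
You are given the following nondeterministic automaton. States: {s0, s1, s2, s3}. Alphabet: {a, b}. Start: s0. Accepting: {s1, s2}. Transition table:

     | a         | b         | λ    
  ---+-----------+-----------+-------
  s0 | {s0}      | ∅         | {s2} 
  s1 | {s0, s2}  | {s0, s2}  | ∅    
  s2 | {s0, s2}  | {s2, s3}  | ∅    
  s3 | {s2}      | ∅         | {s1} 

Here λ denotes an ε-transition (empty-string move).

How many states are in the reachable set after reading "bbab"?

3

Start: ε-closure({s0}) = {s0, s2}.
Read 'b': s0→∅, s2→{s2, s3}; union {s2, s3}; ε-closure = {s1, s2, s3}.
Read 'b': s1→{s0, s2}, s2→{s2, s3}, s3→∅; union {s0, s2, s3}; ε-closure = {s0, s1, s2, s3}.
Read 'a': s0→{s0}, s1→{s0, s2}, s2→{s0, s2}, s3→{s2}; now {s0, s2}.
Read 'b': s0→∅, s2→{s2, s3}; union {s2, s3}; ε-closure = {s1, s2, s3}.
That set has 3 states.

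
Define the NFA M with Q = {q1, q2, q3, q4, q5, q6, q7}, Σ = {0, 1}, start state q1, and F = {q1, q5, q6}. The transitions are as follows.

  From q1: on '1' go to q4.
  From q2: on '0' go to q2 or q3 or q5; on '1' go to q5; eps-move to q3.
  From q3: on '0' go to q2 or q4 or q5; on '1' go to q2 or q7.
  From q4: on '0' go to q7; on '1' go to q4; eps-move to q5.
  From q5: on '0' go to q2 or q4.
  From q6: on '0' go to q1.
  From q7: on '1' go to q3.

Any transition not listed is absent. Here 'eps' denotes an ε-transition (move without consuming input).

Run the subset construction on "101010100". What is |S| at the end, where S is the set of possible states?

Start in {q1}.
Read '1': q1→{q4}; union {q4}; ε-closure = {q4, q5}.
Read '0': q4→{q7}, q5→{q2, q4}; union {q2, q4, q7}; ε-closure = {q2, q3, q4, q5, q7}.
Read '1': q2→{q5}, q3→{q2, q7}, q4→{q4}, q5→∅, q7→{q3}; now {q2, q3, q4, q5, q7}.
Read '0': q2→{q2, q3, q5}, q3→{q2, q4, q5}, q4→{q7}, q5→{q2, q4}, q7→∅; now {q2, q3, q4, q5, q7}.
Read '1': q2→{q5}, q3→{q2, q7}, q4→{q4}, q5→∅, q7→{q3}; now {q2, q3, q4, q5, q7}.
Read '0': q2→{q2, q3, q5}, q3→{q2, q4, q5}, q4→{q7}, q5→{q2, q4}, q7→∅; now {q2, q3, q4, q5, q7}.
Read '1': q2→{q5}, q3→{q2, q7}, q4→{q4}, q5→∅, q7→{q3}; now {q2, q3, q4, q5, q7}.
Read '0': q2→{q2, q3, q5}, q3→{q2, q4, q5}, q4→{q7}, q5→{q2, q4}, q7→∅; now {q2, q3, q4, q5, q7}.
Read '0': q2→{q2, q3, q5}, q3→{q2, q4, q5}, q4→{q7}, q5→{q2, q4}, q7→∅; now {q2, q3, q4, q5, q7}.
That set has 5 states.

5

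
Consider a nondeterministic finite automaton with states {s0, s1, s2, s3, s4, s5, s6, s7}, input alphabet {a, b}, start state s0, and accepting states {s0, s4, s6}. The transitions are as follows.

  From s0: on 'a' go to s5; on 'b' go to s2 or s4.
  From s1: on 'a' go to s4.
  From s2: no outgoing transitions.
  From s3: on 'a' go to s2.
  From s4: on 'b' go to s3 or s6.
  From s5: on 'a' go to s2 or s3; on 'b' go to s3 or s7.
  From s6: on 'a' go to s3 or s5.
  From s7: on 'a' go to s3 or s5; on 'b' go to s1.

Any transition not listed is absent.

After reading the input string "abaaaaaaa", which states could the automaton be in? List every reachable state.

Start in {s0}.
Read 'a': {s0} → {s5}.
Read 'b': {s5} → {s3, s7}.
Read 'a': {s3, s7} → {s2, s3, s5}.
Read 'a': {s2, s3, s5} → {s2, s3}.
Read 'a': {s2, s3} → {s2}.
Read 'a': {s2} → ∅.
The set is empty and remains empty for the remaining 3 symbols.

∅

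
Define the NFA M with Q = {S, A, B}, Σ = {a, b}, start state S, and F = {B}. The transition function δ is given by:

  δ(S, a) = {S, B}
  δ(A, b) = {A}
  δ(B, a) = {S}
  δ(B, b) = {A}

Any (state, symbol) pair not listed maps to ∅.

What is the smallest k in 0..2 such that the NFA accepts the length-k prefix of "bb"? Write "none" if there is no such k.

none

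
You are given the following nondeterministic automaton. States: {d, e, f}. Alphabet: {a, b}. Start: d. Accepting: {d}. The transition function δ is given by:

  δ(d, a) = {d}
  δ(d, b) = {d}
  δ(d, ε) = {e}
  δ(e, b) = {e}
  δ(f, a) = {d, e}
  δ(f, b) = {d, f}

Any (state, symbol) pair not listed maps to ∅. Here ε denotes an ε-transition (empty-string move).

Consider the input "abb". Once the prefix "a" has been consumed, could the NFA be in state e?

Yes

Start: ε-closure({d}) = {d, e}.
Read 'a': {d, e} → {d, e}.
State e is in {d, e}.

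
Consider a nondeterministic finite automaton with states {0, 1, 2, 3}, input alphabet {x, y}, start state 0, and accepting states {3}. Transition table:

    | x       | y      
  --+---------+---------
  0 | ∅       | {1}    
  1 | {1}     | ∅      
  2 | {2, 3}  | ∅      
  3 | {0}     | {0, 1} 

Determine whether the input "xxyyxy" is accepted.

No

Start in {0}.
Read 'x': 0→∅; now ∅.
The set is empty and remains empty for the remaining 5 symbols.
The final set ∅ contains no accepting state.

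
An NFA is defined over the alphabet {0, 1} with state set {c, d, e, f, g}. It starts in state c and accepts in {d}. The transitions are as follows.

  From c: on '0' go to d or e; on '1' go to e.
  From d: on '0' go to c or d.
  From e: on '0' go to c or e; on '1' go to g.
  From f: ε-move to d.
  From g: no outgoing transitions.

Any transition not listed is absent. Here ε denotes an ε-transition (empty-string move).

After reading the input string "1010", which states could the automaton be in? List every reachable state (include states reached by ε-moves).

Start in {c}.
Read '1': c→{e}; now {e}.
Read '0': e→{c, e}; now {c, e}.
Read '1': c→{e}, e→{g}; now {e, g}.
Read '0': e→{c, e}, g→∅; now {c, e}.

{c, e}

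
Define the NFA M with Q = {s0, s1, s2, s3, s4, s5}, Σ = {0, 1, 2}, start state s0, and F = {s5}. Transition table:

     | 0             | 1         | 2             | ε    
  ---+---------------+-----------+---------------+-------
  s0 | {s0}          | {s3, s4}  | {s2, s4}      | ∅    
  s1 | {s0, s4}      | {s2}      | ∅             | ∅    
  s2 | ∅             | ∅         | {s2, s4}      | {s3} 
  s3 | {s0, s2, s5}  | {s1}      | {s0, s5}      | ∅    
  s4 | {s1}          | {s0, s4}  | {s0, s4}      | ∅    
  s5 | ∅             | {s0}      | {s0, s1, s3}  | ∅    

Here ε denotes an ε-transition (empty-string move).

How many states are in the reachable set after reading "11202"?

6

Start in {s0}.
Read '1': {s0} → {s3, s4}.
Read '1': {s3, s4} → {s0, s1, s4}.
Read '2': {s0, s1, s4} → {s0, s2, s3, s4}.
Read '0': {s0, s2, s3, s4} → {s0, s1, s2, s3, s5}.
Read '2': {s0, s1, s2, s3, s5} → {s0, s1, s2, s3, s4, s5}.
That set has 6 states.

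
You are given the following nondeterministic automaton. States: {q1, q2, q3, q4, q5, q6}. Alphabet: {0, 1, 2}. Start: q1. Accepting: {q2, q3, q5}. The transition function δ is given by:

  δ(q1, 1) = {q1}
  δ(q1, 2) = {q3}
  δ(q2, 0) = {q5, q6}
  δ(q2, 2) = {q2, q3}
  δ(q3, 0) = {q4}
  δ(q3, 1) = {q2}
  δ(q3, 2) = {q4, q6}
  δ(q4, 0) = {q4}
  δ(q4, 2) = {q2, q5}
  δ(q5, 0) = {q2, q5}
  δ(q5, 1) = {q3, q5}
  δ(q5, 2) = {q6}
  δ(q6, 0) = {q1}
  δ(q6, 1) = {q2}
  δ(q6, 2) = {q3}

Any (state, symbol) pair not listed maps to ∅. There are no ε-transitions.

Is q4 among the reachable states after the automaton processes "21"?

No

Start in {q1}.
Read '2': {q1} → {q3}.
Read '1': {q3} → {q2}.
State q4 is not in {q2}.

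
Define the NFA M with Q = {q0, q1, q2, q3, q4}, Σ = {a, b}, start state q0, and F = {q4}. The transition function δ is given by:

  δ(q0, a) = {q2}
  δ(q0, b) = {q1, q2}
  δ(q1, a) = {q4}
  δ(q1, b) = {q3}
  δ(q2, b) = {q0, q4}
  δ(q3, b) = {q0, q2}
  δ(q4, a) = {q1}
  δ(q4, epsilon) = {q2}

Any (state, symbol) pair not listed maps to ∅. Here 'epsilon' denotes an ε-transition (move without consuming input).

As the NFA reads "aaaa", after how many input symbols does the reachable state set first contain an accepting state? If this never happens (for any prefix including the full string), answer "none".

Start in {q0}.
Read 'a': {q0} → {q2}.
Read 'a': {q2} → ∅.
The set is empty and remains empty for the remaining 2 symbols.
No reachable set along the way intersects F.

none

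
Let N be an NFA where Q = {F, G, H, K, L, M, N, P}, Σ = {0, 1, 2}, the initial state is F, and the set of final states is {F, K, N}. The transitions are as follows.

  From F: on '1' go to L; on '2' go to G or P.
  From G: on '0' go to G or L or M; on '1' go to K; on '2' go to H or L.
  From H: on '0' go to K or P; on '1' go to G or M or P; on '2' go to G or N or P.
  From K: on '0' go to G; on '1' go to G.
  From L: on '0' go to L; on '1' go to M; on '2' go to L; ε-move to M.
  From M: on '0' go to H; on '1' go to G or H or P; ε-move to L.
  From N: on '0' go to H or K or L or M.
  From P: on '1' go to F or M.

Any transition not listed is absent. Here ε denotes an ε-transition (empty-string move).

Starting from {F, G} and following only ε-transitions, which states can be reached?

{F, G}

Begin with {F, G}.
No ε-moves leave this set, so the closure equals the set itself.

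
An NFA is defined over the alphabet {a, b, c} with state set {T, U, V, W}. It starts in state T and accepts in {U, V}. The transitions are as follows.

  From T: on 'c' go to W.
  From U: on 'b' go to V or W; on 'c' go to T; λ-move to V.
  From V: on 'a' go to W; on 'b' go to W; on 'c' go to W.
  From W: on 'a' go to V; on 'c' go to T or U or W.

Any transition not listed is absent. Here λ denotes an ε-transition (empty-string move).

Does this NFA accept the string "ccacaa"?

Start in {T}.
Read 'c': {T} → {W}.
Read 'c': {W} → {T, U, V, W}.
Read 'a': {T, U, V, W} → {V, W}.
Read 'c': {V, W} → {T, U, V, W}.
Read 'a': {T, U, V, W} → {V, W}.
Read 'a': {V, W} → {V, W}.
The final set {V, W} contains the accepting state V.

Yes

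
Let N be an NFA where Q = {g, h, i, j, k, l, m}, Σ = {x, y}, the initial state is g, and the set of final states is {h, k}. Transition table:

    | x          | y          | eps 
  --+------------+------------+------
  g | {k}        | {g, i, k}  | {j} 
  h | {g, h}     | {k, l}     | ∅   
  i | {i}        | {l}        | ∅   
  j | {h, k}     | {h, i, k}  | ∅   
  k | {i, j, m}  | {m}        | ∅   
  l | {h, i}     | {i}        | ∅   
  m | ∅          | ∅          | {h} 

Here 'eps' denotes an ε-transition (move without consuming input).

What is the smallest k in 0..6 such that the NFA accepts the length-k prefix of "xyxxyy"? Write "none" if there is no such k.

Start: ε-closure({g}) = {g, j}.
Read 'x': g→{k}, j→{h, k}; now {h, k}.
None of the earlier sets intersect F, but {h, k} does.

1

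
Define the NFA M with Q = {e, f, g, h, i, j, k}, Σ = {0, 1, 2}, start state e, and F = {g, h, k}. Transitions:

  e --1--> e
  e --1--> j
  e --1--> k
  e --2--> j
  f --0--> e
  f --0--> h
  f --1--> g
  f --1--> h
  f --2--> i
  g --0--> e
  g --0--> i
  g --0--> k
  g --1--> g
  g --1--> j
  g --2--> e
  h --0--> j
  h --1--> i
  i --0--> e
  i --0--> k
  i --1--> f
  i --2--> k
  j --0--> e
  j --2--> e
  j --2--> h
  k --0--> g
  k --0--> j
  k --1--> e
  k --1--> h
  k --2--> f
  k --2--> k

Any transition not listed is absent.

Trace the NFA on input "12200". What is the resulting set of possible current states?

Start in {e}.
Read '1': e→{e, j, k}; now {e, j, k}.
Read '2': e→{j}, j→{e, h}, k→{f, k}; now {e, f, h, j, k}.
Read '2': e→{j}, f→{i}, h→∅, j→{e, h}, k→{f, k}; now {e, f, h, i, j, k}.
Read '0': e→∅, f→{e, h}, h→{j}, i→{e, k}, j→{e}, k→{g, j}; now {e, g, h, j, k}.
Read '0': e→∅, g→{e, i, k}, h→{j}, j→{e}, k→{g, j}; now {e, g, i, j, k}.

{e, g, i, j, k}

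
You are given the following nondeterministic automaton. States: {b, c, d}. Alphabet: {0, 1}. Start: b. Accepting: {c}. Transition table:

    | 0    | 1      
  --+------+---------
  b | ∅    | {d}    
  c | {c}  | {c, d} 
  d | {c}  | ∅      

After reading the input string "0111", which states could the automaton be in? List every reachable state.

∅

Start in {b}.
Read '0': b→∅; now ∅.
The set is empty and remains empty for the remaining 3 symbols.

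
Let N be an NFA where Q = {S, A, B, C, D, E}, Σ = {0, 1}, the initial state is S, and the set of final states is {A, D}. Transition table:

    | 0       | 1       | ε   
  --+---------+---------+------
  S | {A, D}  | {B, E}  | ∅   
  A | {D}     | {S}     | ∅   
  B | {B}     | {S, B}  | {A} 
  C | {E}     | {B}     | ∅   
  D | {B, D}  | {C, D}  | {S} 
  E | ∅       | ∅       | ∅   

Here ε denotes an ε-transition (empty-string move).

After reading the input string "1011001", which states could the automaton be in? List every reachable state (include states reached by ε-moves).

Start in {S}.
Read '1': {S} → {A, B, E}.
Read '0': {A, B, E} → {S, A, B, D}.
Read '1': {S, A, B, D} → {S, A, B, C, D, E}.
Read '1': {S, A, B, C, D, E} → {S, A, B, C, D, E}.
Read '0': {S, A, B, C, D, E} → {S, A, B, D, E}.
Read '0': {S, A, B, D, E} → {S, A, B, D}.
Read '1': {S, A, B, D} → {S, A, B, C, D, E}.

{S, A, B, C, D, E}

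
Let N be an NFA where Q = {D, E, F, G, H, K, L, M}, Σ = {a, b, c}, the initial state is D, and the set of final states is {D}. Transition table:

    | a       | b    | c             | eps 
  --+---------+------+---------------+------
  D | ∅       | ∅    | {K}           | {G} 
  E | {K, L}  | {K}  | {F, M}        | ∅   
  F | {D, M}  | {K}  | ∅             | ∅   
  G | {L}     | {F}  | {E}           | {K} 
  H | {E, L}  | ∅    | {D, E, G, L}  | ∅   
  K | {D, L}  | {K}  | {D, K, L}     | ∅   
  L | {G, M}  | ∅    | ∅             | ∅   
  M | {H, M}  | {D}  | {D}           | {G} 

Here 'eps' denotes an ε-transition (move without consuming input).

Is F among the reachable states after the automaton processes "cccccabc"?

No

Start: ε-closure({D}) = {D, G, K}.
Read 'c': D→{K}, G→{E}, K→{D, K, L}; union {D, E, K, L}; ε-closure = {D, E, G, K, L}.
Read 'c': D→{K}, E→{F, M}, G→{E}, K→{D, K, L}, L→∅; union {D, E, F, K, L, M}; ε-closure = {D, E, F, G, K, L, M}.
Read 'c': D→{K}, E→{F, M}, F→∅, G→{E}, K→{D, K, L}, L→∅, M→{D}; union {D, E, F, K, L, M}; ε-closure = {D, E, F, G, K, L, M}.
Read 'c': D→{K}, E→{F, M}, F→∅, G→{E}, K→{D, K, L}, L→∅, M→{D}; union {D, E, F, K, L, M}; ε-closure = {D, E, F, G, K, L, M}.
Read 'c': D→{K}, E→{F, M}, F→∅, G→{E}, K→{D, K, L}, L→∅, M→{D}; union {D, E, F, K, L, M}; ε-closure = {D, E, F, G, K, L, M}.
Read 'a': D→∅, E→{K, L}, F→{D, M}, G→{L}, K→{D, L}, L→{G, M}, M→{H, M}; now {D, G, H, K, L, M}.
Read 'b': D→∅, G→{F}, H→∅, K→{K}, L→∅, M→{D}; union {D, F, K}; ε-closure = {D, F, G, K}.
Read 'c': D→{K}, F→∅, G→{E}, K→{D, K, L}; union {D, E, K, L}; ε-closure = {D, E, G, K, L}.
State F is not in {D, E, G, K, L}.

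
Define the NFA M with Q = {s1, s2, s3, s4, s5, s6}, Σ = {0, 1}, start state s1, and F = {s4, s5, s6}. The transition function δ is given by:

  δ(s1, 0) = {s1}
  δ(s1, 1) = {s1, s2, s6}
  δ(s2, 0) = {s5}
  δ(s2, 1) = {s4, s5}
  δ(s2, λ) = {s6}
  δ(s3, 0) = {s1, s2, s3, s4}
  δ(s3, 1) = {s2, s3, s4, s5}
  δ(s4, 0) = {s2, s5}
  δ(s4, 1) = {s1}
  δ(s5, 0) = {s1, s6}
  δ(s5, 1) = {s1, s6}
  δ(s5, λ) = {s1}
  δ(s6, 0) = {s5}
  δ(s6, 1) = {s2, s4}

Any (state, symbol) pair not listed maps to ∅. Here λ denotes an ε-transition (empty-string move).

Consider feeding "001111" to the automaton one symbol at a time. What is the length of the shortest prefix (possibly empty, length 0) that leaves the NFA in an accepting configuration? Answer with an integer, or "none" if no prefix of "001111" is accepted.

Start in {s1}.
Read '0': {s1} → {s1}.
Read '0': {s1} → {s1}.
Read '1': {s1} → {s1, s2, s6}.
None of the earlier sets intersect F, but {s1, s2, s6} does.

3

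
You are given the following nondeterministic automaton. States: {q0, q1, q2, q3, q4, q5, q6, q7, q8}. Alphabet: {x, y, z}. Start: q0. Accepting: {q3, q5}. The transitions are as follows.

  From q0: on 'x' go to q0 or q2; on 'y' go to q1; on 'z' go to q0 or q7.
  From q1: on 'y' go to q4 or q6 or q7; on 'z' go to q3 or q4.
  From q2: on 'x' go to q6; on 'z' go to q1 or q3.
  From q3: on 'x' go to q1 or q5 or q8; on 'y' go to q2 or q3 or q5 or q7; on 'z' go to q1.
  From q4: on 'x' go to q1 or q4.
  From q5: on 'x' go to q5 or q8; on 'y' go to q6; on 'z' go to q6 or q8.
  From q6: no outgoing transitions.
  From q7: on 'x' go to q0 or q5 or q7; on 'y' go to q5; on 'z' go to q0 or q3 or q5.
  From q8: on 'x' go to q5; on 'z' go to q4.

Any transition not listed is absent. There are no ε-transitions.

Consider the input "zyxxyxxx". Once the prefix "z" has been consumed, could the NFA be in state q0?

Start in {q0}.
Read 'z': {q0} → {q0, q7}.
State q0 is in {q0, q7}.

Yes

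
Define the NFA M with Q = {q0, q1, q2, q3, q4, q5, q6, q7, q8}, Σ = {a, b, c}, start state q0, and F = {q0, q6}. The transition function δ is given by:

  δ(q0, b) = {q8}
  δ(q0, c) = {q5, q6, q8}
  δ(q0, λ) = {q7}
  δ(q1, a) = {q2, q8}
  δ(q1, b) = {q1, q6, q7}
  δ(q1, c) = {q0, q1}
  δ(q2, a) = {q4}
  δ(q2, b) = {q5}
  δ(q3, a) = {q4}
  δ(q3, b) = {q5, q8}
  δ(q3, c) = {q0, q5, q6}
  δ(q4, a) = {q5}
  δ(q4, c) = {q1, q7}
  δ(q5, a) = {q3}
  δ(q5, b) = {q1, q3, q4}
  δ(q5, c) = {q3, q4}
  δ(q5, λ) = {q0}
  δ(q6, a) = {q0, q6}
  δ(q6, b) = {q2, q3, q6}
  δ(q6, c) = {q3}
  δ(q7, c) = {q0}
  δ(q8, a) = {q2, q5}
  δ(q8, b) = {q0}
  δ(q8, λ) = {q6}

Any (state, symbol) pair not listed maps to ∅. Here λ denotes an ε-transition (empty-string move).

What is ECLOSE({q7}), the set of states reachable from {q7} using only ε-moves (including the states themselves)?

{q7}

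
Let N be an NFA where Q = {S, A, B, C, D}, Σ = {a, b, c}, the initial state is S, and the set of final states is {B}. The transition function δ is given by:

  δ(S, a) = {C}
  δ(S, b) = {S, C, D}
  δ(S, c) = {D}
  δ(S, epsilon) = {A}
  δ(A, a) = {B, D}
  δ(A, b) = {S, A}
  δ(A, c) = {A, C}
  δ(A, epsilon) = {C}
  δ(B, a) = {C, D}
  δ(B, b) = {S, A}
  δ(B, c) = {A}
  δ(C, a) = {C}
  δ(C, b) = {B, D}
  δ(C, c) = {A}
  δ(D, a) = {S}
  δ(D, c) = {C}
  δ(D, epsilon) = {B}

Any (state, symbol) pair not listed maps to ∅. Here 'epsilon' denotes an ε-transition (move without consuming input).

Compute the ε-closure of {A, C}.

{A, C}

Begin with {A, C}.
No ε-moves leave this set, so the closure equals the set itself.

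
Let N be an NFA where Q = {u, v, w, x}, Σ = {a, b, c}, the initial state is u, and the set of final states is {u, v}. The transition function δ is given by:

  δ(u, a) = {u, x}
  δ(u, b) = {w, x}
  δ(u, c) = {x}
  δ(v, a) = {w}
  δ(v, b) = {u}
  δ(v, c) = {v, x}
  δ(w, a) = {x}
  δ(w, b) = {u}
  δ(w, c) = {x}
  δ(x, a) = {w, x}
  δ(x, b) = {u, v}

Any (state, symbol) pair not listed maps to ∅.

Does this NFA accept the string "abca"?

Start in {u}.
Read 'a': {u} → {u, x}.
Read 'b': {u, x} → {u, v, w, x}.
Read 'c': {u, v, w, x} → {v, x}.
Read 'a': {v, x} → {w, x}.
The final set {w, x} contains no accepting state.

No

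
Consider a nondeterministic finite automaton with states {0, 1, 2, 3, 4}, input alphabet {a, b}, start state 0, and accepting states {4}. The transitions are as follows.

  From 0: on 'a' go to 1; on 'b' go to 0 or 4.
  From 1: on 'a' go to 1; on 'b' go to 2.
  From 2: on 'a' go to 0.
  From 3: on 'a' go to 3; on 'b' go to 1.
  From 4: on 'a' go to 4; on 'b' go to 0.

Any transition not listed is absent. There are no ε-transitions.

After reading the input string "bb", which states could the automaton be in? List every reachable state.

{0, 4}

Start in {0}.
Read 'b': {0} → {0, 4}.
Read 'b': {0, 4} → {0, 4}.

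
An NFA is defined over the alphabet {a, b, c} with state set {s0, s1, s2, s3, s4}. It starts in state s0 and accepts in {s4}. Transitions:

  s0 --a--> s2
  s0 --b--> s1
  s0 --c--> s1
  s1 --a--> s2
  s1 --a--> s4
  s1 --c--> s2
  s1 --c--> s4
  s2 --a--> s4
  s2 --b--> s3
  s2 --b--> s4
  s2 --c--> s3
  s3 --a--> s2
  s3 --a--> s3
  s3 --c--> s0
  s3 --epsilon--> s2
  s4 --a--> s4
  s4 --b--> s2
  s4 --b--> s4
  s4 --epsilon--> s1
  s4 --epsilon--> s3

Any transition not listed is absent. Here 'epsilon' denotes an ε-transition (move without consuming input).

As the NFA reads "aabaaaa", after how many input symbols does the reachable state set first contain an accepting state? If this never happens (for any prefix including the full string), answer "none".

2

Start in {s0}.
Read 'a': s0→{s2}; now {s2}.
Read 'a': s2→{s4}; union {s4}; ε-closure = {s1, s2, s3, s4}.
None of the earlier sets intersect F, but {s1, s2, s3, s4} does.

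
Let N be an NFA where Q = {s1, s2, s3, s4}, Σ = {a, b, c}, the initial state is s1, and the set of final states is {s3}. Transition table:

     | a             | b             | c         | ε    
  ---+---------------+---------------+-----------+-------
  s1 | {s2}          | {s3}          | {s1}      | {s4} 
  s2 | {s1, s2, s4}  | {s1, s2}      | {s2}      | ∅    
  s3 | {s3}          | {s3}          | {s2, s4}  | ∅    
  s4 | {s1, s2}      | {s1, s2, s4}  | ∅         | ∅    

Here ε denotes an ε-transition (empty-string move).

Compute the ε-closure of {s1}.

{s1, s4}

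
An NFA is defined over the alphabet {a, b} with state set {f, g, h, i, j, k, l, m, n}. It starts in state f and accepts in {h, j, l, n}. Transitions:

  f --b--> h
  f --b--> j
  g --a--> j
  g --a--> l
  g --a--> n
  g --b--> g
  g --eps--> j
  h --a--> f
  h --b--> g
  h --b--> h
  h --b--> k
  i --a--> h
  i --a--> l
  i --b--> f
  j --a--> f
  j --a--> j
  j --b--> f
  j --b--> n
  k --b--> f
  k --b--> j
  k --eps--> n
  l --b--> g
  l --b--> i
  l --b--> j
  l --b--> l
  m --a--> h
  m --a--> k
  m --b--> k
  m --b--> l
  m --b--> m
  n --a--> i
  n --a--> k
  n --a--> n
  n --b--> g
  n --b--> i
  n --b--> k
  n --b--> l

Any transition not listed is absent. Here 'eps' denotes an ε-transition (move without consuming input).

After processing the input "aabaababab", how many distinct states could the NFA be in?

Start in {f}.
Read 'a': f→∅; now ∅.
The set is empty and remains empty for the remaining 9 symbols.
That set has 0 states.

0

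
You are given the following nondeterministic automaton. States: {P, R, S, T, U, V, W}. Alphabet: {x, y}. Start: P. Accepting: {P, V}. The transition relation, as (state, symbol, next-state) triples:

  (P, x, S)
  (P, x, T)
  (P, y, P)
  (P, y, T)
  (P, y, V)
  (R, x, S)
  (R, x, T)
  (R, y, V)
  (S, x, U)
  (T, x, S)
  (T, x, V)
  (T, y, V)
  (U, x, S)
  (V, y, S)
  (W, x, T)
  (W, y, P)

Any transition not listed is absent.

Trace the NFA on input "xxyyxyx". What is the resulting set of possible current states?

∅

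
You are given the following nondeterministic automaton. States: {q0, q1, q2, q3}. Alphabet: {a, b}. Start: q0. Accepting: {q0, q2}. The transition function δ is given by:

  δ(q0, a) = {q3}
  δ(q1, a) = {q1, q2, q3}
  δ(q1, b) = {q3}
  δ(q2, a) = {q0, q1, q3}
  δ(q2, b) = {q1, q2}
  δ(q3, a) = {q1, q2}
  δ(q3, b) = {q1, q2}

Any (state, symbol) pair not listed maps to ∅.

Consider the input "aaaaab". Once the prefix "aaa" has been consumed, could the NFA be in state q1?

Yes

Start in {q0}.
Read 'a': {q0} → {q3}.
Read 'a': {q3} → {q1, q2}.
Read 'a': {q1, q2} → {q0, q1, q2, q3}.
State q1 is in {q0, q1, q2, q3}.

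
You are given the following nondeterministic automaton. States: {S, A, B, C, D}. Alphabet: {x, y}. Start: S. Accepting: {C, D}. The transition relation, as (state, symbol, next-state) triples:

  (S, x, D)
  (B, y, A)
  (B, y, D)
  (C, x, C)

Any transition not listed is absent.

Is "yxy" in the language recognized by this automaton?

No

Start in {S}.
Read 'y': {S} → ∅.
The set is empty and remains empty for the remaining 2 symbols.
The final set ∅ contains no accepting state.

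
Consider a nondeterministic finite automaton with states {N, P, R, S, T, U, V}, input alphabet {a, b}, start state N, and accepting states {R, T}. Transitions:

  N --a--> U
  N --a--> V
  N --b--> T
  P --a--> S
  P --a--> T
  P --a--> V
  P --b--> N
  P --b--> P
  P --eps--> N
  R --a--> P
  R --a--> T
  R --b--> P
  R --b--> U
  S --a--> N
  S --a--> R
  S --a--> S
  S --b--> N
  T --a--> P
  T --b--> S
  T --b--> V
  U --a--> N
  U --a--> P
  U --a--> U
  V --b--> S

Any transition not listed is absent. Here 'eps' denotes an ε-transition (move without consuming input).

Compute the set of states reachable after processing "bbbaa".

{N, P, R, S, T, U, V}

Start in {N}.
Read 'b': N→{T}; now {T}.
Read 'b': T→{S, V}; now {S, V}.
Read 'b': S→{N}, V→{S}; now {N, S}.
Read 'a': N→{U, V}, S→{N, R, S}; now {N, R, S, U, V}.
Read 'a': N→{U, V}, R→{P, T}, S→{N, R, S}, U→{N, P, U}, V→∅; now {N, P, R, S, T, U, V}.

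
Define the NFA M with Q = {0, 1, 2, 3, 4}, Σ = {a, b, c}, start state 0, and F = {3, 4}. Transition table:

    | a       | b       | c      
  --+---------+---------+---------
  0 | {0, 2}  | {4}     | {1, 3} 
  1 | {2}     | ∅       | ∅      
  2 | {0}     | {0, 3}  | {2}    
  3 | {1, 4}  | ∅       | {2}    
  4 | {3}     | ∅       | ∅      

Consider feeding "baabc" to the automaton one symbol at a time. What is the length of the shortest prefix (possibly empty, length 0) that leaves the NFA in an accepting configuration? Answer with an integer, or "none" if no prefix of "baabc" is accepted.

1

Start in {0}.
Read 'b': 0→{4}; now {4}.
None of the earlier sets intersect F, but {4} does.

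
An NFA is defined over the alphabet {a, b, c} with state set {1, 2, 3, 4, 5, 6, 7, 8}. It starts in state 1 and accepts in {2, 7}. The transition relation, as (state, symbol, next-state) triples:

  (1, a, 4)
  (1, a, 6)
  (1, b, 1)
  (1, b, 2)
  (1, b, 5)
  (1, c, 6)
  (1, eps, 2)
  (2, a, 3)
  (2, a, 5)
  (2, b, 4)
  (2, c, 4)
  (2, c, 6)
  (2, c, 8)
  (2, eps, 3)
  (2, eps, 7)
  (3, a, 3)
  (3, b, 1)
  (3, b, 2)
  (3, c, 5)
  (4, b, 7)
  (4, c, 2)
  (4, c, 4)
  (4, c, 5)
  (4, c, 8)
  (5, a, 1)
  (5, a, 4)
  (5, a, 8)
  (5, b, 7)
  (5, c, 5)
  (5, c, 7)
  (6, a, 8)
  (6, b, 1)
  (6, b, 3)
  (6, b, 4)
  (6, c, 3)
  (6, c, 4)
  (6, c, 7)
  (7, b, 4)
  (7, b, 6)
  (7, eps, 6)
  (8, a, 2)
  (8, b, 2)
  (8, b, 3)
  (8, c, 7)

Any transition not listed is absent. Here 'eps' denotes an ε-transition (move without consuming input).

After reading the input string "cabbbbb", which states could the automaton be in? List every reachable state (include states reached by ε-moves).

Start: ε-closure({1}) = {1, 2, 3, 6, 7}.
Read 'c': {1, 2, 3, 6, 7} → {3, 4, 5, 6, 7, 8}.
Read 'a': {3, 4, 5, 6, 7, 8} → {1, 2, 3, 4, 6, 7, 8}.
Read 'b': {1, 2, 3, 4, 6, 7, 8} → {1, 2, 3, 4, 5, 6, 7}.
Read 'b': {1, 2, 3, 4, 5, 6, 7} → {1, 2, 3, 4, 5, 6, 7}.
Read 'b': {1, 2, 3, 4, 5, 6, 7} → {1, 2, 3, 4, 5, 6, 7}.
Read 'b': {1, 2, 3, 4, 5, 6, 7} → {1, 2, 3, 4, 5, 6, 7}.
Read 'b': {1, 2, 3, 4, 5, 6, 7} → {1, 2, 3, 4, 5, 6, 7}.

{1, 2, 3, 4, 5, 6, 7}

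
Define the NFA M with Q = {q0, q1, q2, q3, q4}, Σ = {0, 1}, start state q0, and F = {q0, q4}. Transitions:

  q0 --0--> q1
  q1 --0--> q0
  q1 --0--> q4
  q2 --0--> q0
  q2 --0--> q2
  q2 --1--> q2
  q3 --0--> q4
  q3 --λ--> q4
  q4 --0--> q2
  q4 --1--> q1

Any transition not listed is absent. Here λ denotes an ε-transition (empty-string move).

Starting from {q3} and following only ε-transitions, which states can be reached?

{q3, q4}

Begin with {q3}.
ε-move q3 → q4; add q4.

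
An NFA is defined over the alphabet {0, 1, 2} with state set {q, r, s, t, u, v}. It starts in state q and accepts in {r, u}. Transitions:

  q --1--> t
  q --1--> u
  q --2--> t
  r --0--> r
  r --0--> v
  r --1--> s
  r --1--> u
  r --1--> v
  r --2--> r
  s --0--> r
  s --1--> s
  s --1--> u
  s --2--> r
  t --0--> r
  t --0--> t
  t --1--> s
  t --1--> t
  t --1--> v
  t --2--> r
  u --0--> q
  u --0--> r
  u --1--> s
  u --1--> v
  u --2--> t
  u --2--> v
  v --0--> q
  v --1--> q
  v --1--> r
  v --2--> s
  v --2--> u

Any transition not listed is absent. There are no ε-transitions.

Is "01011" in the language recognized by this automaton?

Start in {q}.
Read '0': q→∅; now ∅.
The set is empty and remains empty for the remaining 4 symbols.
The final set ∅ contains no accepting state.

No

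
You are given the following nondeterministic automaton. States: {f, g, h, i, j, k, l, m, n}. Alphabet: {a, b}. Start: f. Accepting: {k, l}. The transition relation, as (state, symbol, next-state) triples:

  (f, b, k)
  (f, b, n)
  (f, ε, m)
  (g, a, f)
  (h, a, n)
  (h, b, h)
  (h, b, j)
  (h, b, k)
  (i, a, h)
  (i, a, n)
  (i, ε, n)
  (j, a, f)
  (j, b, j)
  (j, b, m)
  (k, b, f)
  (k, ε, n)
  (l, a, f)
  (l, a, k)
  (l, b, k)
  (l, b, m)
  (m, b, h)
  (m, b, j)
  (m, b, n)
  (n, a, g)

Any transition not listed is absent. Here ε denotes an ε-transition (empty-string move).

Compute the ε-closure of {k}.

{k, n}

Begin with {k}.
ε-move k → n; add n.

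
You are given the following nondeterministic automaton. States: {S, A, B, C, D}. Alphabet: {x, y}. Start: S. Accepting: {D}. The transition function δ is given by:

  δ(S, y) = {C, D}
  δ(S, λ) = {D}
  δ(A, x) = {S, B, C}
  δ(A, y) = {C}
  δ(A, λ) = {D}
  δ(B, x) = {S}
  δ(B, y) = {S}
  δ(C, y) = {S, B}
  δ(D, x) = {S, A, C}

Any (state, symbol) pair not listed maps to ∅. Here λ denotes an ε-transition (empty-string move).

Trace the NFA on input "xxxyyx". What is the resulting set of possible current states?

{S, A, C, D}

Start: ε-closure({S}) = {S, D}.
Read 'x': {S, D} → {S, A, C, D}.
Read 'x': {S, A, C, D} → {S, A, B, C, D}.
Read 'x': {S, A, B, C, D} → {S, A, B, C, D}.
Read 'y': {S, A, B, C, D} → {S, B, C, D}.
Read 'y': {S, B, C, D} → {S, B, C, D}.
Read 'x': {S, B, C, D} → {S, A, C, D}.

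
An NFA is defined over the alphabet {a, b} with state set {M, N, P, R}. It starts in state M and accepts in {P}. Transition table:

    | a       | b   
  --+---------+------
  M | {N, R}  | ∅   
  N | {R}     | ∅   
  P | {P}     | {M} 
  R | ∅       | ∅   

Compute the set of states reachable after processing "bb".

Start in {M}.
Read 'b': M→∅; now ∅.
The set is empty and remains empty for the remaining 1 symbol.

∅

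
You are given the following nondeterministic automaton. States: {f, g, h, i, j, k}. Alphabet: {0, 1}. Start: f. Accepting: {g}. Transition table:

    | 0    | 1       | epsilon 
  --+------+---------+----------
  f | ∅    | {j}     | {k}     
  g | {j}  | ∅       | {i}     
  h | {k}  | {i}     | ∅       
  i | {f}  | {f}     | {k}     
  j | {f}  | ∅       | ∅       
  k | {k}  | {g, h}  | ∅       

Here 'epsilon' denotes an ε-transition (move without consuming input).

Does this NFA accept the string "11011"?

Yes

Start: ε-closure({f}) = {f, k}.
Read '1': {f, k} → {g, h, i, j, k}.
Read '1': {g, h, i, j, k} → {f, g, h, i, k}.
Read '0': {f, g, h, i, k} → {f, j, k}.
Read '1': {f, j, k} → {g, h, i, j, k}.
Read '1': {g, h, i, j, k} → {f, g, h, i, k}.
The final set {f, g, h, i, k} contains the accepting state g.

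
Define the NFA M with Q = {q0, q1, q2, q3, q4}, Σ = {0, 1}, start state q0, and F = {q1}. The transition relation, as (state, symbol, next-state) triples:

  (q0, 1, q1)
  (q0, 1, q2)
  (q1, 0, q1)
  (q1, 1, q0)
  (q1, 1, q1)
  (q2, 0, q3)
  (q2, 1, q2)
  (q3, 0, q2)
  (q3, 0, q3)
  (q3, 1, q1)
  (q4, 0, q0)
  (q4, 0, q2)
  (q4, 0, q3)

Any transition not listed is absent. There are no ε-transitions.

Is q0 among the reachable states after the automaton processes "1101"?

Start in {q0}.
Read '1': q0→{q1, q2}; now {q1, q2}.
Read '1': q1→{q0, q1}, q2→{q2}; now {q0, q1, q2}.
Read '0': q0→∅, q1→{q1}, q2→{q3}; now {q1, q3}.
Read '1': q1→{q0, q1}, q3→{q1}; now {q0, q1}.
State q0 is in {q0, q1}.

Yes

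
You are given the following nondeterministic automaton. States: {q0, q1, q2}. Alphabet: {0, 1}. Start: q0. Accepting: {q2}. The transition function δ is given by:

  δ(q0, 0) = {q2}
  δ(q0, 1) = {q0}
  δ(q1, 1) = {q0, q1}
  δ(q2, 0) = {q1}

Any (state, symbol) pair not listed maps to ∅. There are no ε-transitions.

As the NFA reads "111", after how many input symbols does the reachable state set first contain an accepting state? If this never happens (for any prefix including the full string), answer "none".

Start in {q0}.
Read '1': q0→{q0}; now {q0}.
Read '1': q0→{q0}; now {q0}.
Read '1': q0→{q0}; now {q0}.
No reachable set along the way intersects F.

none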